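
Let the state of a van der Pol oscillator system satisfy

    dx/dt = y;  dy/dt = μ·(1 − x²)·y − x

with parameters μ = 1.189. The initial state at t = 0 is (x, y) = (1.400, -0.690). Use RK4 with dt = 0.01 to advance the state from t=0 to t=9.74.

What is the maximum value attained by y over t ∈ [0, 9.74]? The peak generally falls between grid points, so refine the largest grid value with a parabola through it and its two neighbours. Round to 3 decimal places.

max y = 2.876

t=0.000: state=(1.400, -0.690)
step 1 (dt=0.01): k1=(-0.690, -0.612), k2=(-0.693, -0.613), k3=(-0.693, -0.613), k4=(-0.696, -0.614); state += dt/6·(k1+2k2+2k3+k4)
t=0.010: state=(1.393, -0.696)
t=0.020: state=(1.386, -0.702)
t=0.030: state=(1.379, -0.708)
continuing one RK4 step at a time; state shown every 50 steps (Δt=0.5):
t=0.500: state=(0.968, -1.075)
t=1.000: state=(0.253, -1.894)
t=1.500: state=(-0.986, -2.820)
t=2.000: state=(-1.932, -0.687)
t=2.500: state=(-1.946, 0.350)
t=3.000: state=(-1.703, 0.591)
t=3.500: state=(-1.358, 0.806)
t=4.000: state=(-0.865, 1.220)
t=4.500: state=(-0.045, 2.187)
t=5.000: state=(1.286, 2.628)
t=5.500: state=(1.995, 0.295)
t=6.000: state=(1.913, -0.423)
t=6.500: state=(1.647, -0.628)
t=7.000: state=(1.280, -0.861)
t=7.500: state=(0.745, -1.347)
t=8.000: state=(-0.173, -2.438)
t=8.500: state=(-1.516, -2.231)
t=9.000: state=(-2.011, -0.050)
t=9.500: state=(-1.871, 0.472)
t=9.740: state=(-1.746, 0.568)
largest grid value and its neighbours: y(4.840)=2.87520, y(4.850)=2.87601, y(4.860)=2.87483
parabola through these three points peaks at t≈4.849 with y≈2.87602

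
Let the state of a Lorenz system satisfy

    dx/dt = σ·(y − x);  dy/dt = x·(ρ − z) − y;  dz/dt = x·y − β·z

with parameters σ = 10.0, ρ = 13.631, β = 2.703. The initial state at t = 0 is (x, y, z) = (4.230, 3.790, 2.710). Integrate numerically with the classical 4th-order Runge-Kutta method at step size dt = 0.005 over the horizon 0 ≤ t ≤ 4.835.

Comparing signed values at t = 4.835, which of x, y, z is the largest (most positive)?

t=0.000: state=(4.230, 3.790, 2.710)
step 1 (dt=0.005): k1=(-4.400, 42.406, 8.707), k2=(-3.230, 42.088, 9.053), k3=(-3.267, 42.117, 9.059), k4=(-2.131, 41.826, 9.410); state += dt/6·(k1+2k2+2k3+k4)
t=0.005: state=(4.214, 4.001, 2.755)
t=0.010: state=(4.208, 4.208, 2.804)
t=0.015: state=(4.214, 4.414, 2.857)
continuing one RK4 step at a time; state shown every 40 steps (Δt=0.2):
t=0.200: state=(8.437, 11.543, 9.592)
t=0.400: state=(8.277, 4.592, 19.419)
t=0.600: state=(2.325, 0.943, 12.769)
t=0.800: state=(1.559, 1.830, 7.770)
t=1.000: state=(3.067, 4.392, 5.603)
t=1.200: state=(7.140, 9.626, 9.167)
t=1.400: state=(8.594, 6.655, 17.798)
t=1.600: state=(3.791, 2.192, 13.800)
t=1.800: state=(2.736, 3.029, 9.134)
t=2.000: state=(4.518, 5.995, 7.807)
t=2.200: state=(7.873, 9.107, 12.610)
t=2.400: state=(6.878, 4.999, 16.252)
t=2.600: state=(3.900, 3.208, 12.329)
t=2.800: state=(4.008, 4.692, 9.405)
t=3.000: state=(6.223, 7.547, 10.483)
t=3.200: state=(7.548, 7.122, 14.877)
t=3.400: state=(5.355, 4.213, 14.083)
t=3.600: state=(4.292, 4.382, 11.086)
t=3.800: state=(5.409, 6.318, 10.430)
t=4.000: state=(7.016, 7.376, 13.148)
t=4.200: state=(6.256, 5.368, 14.404)
t=4.400: state=(4.859, 4.552, 12.331)
t=4.600: state=(5.134, 5.648, 10.985)
t=4.800: state=(6.390, 6.927, 12.207)
t=4.835: state=(6.556, 6.961, 12.609)
compare at T: x=6.556, y=6.961, z=12.609

largest component: z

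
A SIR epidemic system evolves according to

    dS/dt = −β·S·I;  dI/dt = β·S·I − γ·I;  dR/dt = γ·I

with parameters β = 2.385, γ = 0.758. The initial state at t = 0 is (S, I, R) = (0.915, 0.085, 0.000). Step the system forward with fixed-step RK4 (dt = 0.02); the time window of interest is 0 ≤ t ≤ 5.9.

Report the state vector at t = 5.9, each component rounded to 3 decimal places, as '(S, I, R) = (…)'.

(S, I, R) = (0.055, 0.050, 0.895)

t=0.000: state=(0.915, 0.085, 0.000)
step 1 (dt=0.02): k1=(-0.185, 0.121, 0.064), k2=(-0.188, 0.122, 0.065), k3=(-0.188, 0.122, 0.065), k4=(-0.190, 0.124, 0.066); state += dt/6·(k1+2k2+2k3+k4)
t=0.020: state=(0.911, 0.087, 0.001)
t=0.040: state=(0.907, 0.090, 0.003)
t=0.060: state=(0.903, 0.093, 0.004)
continuing one RK4 step at a time; state shown every 10 steps (Δt=0.2):
t=0.200: state=(0.873, 0.112, 0.015)
t=0.400: state=(0.822, 0.144, 0.034)
t=0.600: state=(0.760, 0.181, 0.059)
t=0.800: state=(0.691, 0.220, 0.089)
t=1.000: state=(0.617, 0.258, 0.125)
t=1.200: state=(0.541, 0.292, 0.167)
t=1.400: state=(0.467, 0.319, 0.214)
t=1.600: state=(0.399, 0.337, 0.263)
t=1.800: state=(0.339, 0.345, 0.315)
t=2.000: state=(0.288, 0.345, 0.368)
t=2.200: state=(0.245, 0.336, 0.419)
t=2.400: state=(0.209, 0.322, 0.469)
t=2.600: state=(0.180, 0.303, 0.517)
t=2.800: state=(0.157, 0.282, 0.561)
t=3.000: state=(0.138, 0.260, 0.602)
t=3.200: state=(0.122, 0.238, 0.640)
t=3.400: state=(0.110, 0.216, 0.674)
t=3.600: state=(0.099, 0.195, 0.706)
t=3.800: state=(0.091, 0.175, 0.734)
t=4.000: state=(0.084, 0.157, 0.759)
t=4.200: state=(0.078, 0.140, 0.781)
t=4.400: state=(0.074, 0.125, 0.801)
t=4.600: state=(0.069, 0.111, 0.819)
t=4.800: state=(0.066, 0.099, 0.835)
t=5.000: state=(0.063, 0.087, 0.849)
t=5.200: state=(0.061, 0.077, 0.862)
t=5.400: state=(0.059, 0.068, 0.873)
t=5.600: state=(0.057, 0.060, 0.883)
t=5.800: state=(0.055, 0.053, 0.891)
t=5.900: state=(0.055, 0.050, 0.895)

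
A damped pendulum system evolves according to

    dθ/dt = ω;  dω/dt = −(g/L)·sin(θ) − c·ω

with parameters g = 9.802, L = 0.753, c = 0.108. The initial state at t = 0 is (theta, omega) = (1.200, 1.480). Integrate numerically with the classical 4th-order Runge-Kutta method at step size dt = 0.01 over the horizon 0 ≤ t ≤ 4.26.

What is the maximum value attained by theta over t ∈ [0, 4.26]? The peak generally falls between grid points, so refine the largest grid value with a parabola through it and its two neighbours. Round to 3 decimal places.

t=0.000: state=(1.200, 1.480)
step 1 (dt=0.01): k1=(1.480, -12.292), k2=(1.419, -12.320), k3=(1.418, -12.319), k4=(1.357, -12.345); state += dt/6·(k1+2k2+2k3+k4)
t=0.010: state=(1.214, 1.357)
t=0.020: state=(1.227, 1.233)
t=0.030: state=(1.239, 1.109)
continuing one RK4 step at a time; state shown every 20 steps (Δt=0.2):
t=0.200: state=(1.247, -1.007)
t=0.400: state=(0.814, -3.223)
t=0.600: state=(0.038, -4.228)
t=0.800: state=(-0.739, -3.232)
t=1.000: state=(-1.174, -1.021)
t=1.200: state=(-1.135, 1.395)
t=1.400: state=(-0.642, 3.396)
t=1.600: state=(0.128, 3.982)
t=1.800: state=(0.821, 2.692)
t=2.000: state=(1.142, 0.449)
t=2.200: state=(0.997, -1.863)
t=2.400: state=(0.438, -3.546)
t=2.600: state=(-0.312, -3.628)
t=2.800: state=(-0.900, -2.047)
t=3.000: state=(-1.088, 0.203)
t=3.200: state=(-0.825, 2.348)
t=3.400: state=(-0.208, 3.593)
t=3.600: state=(0.495, 3.133)
t=3.800: state=(0.954, 1.315)
t=4.000: state=(0.996, -0.896)
t=4.200: state=(0.616, -2.778)
t=4.260: state=(0.438, -3.152)
largest grid value and its neighbours: theta(0.110)=1.28762, theta(0.120)=1.28809, theta(0.130)=1.28731
parabola through these three points peaks at t≈0.119 with theta≈1.28810

max theta = 1.288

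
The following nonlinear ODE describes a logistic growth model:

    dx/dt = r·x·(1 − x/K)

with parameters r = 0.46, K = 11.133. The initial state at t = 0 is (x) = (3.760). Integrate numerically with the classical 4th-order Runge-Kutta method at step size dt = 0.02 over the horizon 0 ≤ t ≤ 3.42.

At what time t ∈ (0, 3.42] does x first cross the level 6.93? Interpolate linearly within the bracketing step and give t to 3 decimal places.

t=0.000: state=(3.760)
step 1 (dt=0.02): k1=(1.145), k2=(1.147), k3=(1.147), k4=(1.149); state += dt/6·(k1+2k2+2k3+k4)
t=0.020: state=(3.783)
t=0.040: state=(3.806)
t=0.060: state=(3.829)
continuing one RK4 step at a time; state shown every 10 steps (Δt=0.2):
t=0.200: state=(3.992)
t=0.400: state=(4.231)
t=0.600: state=(4.475)
t=0.800: state=(4.723)
t=1.000: state=(4.975)
t=1.200: state=(5.229)
t=1.400: state=(5.485)
t=1.600: state=(5.741)
t=1.800: state=(5.996)
t=2.000: state=(6.249)
t=2.200: state=(6.500)
t=2.400: state=(6.747)
t=2.540: state=(6.917)
next step: t=2.560: state=(6.941) — x has crossed 6.93
linear interpolation between t=2.540 (6.91674) and t=2.560 (6.94081) → t≈2.551

t = 2.551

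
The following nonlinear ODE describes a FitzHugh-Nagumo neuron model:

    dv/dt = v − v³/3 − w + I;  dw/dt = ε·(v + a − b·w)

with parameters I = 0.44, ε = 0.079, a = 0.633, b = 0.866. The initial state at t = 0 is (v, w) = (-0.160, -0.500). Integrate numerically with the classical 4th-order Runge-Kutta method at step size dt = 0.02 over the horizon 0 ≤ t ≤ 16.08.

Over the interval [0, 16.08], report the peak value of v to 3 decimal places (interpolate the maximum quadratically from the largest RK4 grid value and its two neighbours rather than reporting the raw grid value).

max v = 1.953

t=0.000: state=(-0.160, -0.500)
step 1 (dt=0.02): k1=(0.781, 0.072), k2=(0.788, 0.072), k3=(0.788, 0.072), k4=(0.795, 0.073); state += dt/6·(k1+2k2+2k3+k4)
t=0.020: state=(-0.144, -0.499)
t=0.040: state=(-0.128, -0.497)
t=0.060: state=(-0.112, -0.496)
continuing one RK4 step at a time; state shown every 50 steps (Δt=1):
t=1.000: state=(1.037, -0.390)
t=2.000: state=(1.912, -0.194)
t=3.000: state=(1.935, 0.016)
t=4.000: state=(1.868, 0.209)
t=5.000: state=(1.794, 0.383)
t=6.000: state=(1.720, 0.540)
t=7.000: state=(1.643, 0.681)
t=8.000: state=(1.565, 0.807)
t=9.000: state=(1.484, 0.918)
t=10.000: state=(1.398, 1.016)
t=11.000: state=(1.306, 1.100)
t=12.000: state=(1.203, 1.172)
t=13.000: state=(1.085, 1.230)
t=14.000: state=(0.936, 1.274)
t=15.000: state=(0.725, 1.302)
t=16.000: state=(0.353, 1.307)
t=16.080: state=(0.310, 1.306)
largest grid value and its neighbours: v(2.460)=1.95297, v(2.480)=1.95304, v(2.500)=1.95302
parabola through these three points peaks at t≈2.485 with v≈1.95304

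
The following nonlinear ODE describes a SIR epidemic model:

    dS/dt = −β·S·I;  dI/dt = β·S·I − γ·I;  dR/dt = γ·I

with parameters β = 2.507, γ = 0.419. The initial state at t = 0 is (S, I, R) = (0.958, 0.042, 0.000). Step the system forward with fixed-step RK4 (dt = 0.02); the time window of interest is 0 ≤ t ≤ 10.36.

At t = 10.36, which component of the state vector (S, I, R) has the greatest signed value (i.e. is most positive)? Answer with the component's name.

largest component: R

t=0.000: state=(0.958, 0.042, 0.000)
step 1 (dt=0.02): k1=(-0.101, 0.083, 0.018), k2=(-0.103, 0.085, 0.018), k3=(-0.103, 0.085, 0.018), k4=(-0.105, 0.086, 0.018); state += dt/6·(k1+2k2+2k3+k4)
t=0.020: state=(0.956, 0.044, 0.000)
t=0.040: state=(0.954, 0.045, 0.001)
t=0.060: state=(0.952, 0.047, 0.001)
continuing one RK4 step at a time; state shown every 25 steps (Δt=0.5):
t=0.500: state=(0.877, 0.108, 0.015)
t=1.000: state=(0.710, 0.240, 0.050)
t=1.500: state=(0.472, 0.410, 0.118)
t=2.000: state=(0.261, 0.522, 0.217)
t=2.500: state=(0.133, 0.537, 0.330)
t=3.000: state=(0.070, 0.492, 0.438)
t=3.500: state=(0.039, 0.426, 0.535)
t=4.000: state=(0.024, 0.359, 0.617)
t=4.500: state=(0.016, 0.299, 0.686)
t=5.000: state=(0.011, 0.246, 0.743)
t=5.500: state=(0.009, 0.202, 0.789)
t=6.000: state=(0.007, 0.165, 0.828)
t=6.500: state=(0.006, 0.135, 0.859)
t=7.000: state=(0.005, 0.110, 0.885)
t=7.500: state=(0.004, 0.090, 0.906)
t=8.000: state=(0.004, 0.073, 0.923)
t=8.500: state=(0.004, 0.060, 0.937)
t=9.000: state=(0.003, 0.049, 0.948)
t=9.500: state=(0.003, 0.040, 0.957)
t=10.000: state=(0.003, 0.032, 0.965)
t=10.360: state=(0.003, 0.028, 0.969)
compare at T: S=0.003, I=0.028, R=0.969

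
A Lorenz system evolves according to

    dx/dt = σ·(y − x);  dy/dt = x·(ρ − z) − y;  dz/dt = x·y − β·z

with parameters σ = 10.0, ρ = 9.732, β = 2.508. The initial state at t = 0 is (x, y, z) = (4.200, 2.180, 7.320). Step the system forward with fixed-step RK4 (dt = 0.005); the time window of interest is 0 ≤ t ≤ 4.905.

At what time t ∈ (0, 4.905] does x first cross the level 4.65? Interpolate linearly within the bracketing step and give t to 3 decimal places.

t=0.000: state=(4.200, 2.180, 7.320)
step 1 (dt=0.005): k1=(-20.200, 7.950, -9.203), k2=(-19.496, 7.904, -9.172), k3=(-19.515, 7.908, -9.169), k4=(-18.829, 7.864, -9.138); state += dt/6·(k1+2k2+2k3+k4)
t=0.005: state=(4.102, 2.220, 7.274)
t=0.010: state=(4.012, 2.259, 7.229)
t=0.015: state=(3.927, 2.297, 7.183)
continuing one RK4 step at a time; state shown every 40 steps (Δt=0.2):
t=0.200: state=(3.315, 3.724, 6.001)
t=0.385: state=(4.614, 5.493, 6.524)
next step: t=0.390: state=(4.658, 5.539, 6.570) — x has crossed 4.65
linear interpolation between t=0.385 (4.61402) and t=0.390 (4.65802) → t≈0.389

t = 0.389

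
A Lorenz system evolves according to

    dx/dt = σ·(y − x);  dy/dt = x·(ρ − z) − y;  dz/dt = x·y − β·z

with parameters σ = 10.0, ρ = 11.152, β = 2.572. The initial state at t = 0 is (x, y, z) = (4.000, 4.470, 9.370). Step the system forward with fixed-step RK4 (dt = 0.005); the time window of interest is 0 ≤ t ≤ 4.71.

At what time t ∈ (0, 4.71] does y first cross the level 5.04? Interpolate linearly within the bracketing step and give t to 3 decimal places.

t = 0.137

t=0.000: state=(4.000, 4.470, 9.370)
step 1 (dt=0.005): k1=(4.700, 2.658, -6.220), k2=(4.649, 2.735, -6.100), k3=(4.652, 2.733, -6.101), k4=(4.604, 2.809, -5.982); state += dt/6·(k1+2k2+2k3+k4)
t=0.005: state=(4.023, 4.484, 9.339)
t=0.010: state=(4.046, 4.498, 9.310)
t=0.015: state=(4.068, 4.513, 9.282)
t=0.135: state=(4.582, 5.029, 8.953)
next step: t=0.140: state=(4.604, 5.054, 8.954) — y has crossed 5.04
linear interpolation between t=0.135 (5.02894) and t=0.140 (5.05422) → t≈0.137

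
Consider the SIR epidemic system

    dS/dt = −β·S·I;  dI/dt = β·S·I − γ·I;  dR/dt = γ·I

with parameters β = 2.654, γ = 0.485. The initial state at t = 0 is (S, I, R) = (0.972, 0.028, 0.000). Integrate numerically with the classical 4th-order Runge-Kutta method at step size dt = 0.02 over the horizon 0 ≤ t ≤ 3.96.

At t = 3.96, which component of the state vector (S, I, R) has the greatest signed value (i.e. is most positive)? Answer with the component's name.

largest component: R

t=0.000: state=(0.972, 0.028, 0.000)
step 1 (dt=0.02): k1=(-0.072, 0.059, 0.014), k2=(-0.074, 0.060, 0.014), k3=(-0.074, 0.060, 0.014), k4=(-0.075, 0.061, 0.014); state += dt/6·(k1+2k2+2k3+k4)
t=0.020: state=(0.971, 0.029, 0.000)
t=0.040: state=(0.969, 0.030, 0.001)
t=0.060: state=(0.967, 0.032, 0.001)
continuing one RK4 step at a time; state shown every 10 steps (Δt=0.2):
t=0.200: state=(0.954, 0.042, 0.003)
t=0.400: state=(0.928, 0.063, 0.008)
t=0.600: state=(0.891, 0.093, 0.016)
t=0.800: state=(0.839, 0.134, 0.027)
t=1.000: state=(0.771, 0.187, 0.042)
t=1.200: state=(0.687, 0.250, 0.063)
t=1.400: state=(0.591, 0.318, 0.091)
t=1.600: state=(0.490, 0.385, 0.125)
t=1.800: state=(0.393, 0.441, 0.165)
t=2.000: state=(0.308, 0.482, 0.210)
t=2.200: state=(0.237, 0.505, 0.258)
t=2.400: state=(0.180, 0.512, 0.308)
t=2.600: state=(0.138, 0.505, 0.357)
t=2.800: state=(0.106, 0.489, 0.405)
t=3.000: state=(0.082, 0.466, 0.452)
t=3.200: state=(0.064, 0.440, 0.496)
t=3.400: state=(0.051, 0.412, 0.537)
t=3.600: state=(0.042, 0.383, 0.576)
t=3.800: state=(0.034, 0.354, 0.611)
t=3.960: state=(0.030, 0.332, 0.638)
compare at T: S=0.030, I=0.332, R=0.638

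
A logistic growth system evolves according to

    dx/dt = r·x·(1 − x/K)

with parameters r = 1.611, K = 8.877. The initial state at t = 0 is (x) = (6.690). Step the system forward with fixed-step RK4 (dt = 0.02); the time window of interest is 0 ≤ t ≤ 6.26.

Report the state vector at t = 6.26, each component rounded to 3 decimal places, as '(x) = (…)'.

(x) = (8.877)

t=0.000: state=(6.690)
step 1 (dt=0.02): k1=(2.655), k2=(2.633), k3=(2.634), k4=(2.612); state += dt/6·(k1+2k2+2k3+k4)
t=0.020: state=(6.743)
t=0.040: state=(6.794)
t=0.060: state=(6.845)
continuing one RK4 step at a time; state shown every 25 steps (Δt=0.5):
t=0.500: state=(7.746)
t=1.000: state=(8.333)
t=1.500: state=(8.625)
t=2.000: state=(8.763)
t=2.500: state=(8.826)
t=3.000: state=(8.854)
t=3.500: state=(8.867)
t=4.000: state=(8.872)
t=4.500: state=(8.875)
t=5.000: state=(8.876)
t=5.500: state=(8.877)
t=6.000: state=(8.877)
t=6.260: state=(8.877)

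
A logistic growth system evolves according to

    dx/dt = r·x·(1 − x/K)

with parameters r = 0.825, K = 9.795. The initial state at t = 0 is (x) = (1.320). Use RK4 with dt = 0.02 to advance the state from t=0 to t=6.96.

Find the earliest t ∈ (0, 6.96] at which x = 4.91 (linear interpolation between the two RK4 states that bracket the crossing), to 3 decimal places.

t=0.000: state=(1.320)
step 1 (dt=0.02): k1=(0.942), k2=(0.948), k3=(0.948), k4=(0.954); state += dt/6·(k1+2k2+2k3+k4)
t=0.020: state=(1.339)
t=0.040: state=(1.358)
t=0.060: state=(1.378)
continuing one RK4 step at a time; state shown every 25 steps (Δt=0.5):
t=0.500: state=(1.866)
t=1.000: state=(2.568)
t=1.500: state=(3.422)
t=2.000: state=(4.386)
t=2.260: state=(4.910)
next step: t=2.280: state=(4.950) — x has crossed 4.91
linear interpolation between t=2.260 (4.90977) and t=2.280 (4.95017) → t≈2.260

t = 2.260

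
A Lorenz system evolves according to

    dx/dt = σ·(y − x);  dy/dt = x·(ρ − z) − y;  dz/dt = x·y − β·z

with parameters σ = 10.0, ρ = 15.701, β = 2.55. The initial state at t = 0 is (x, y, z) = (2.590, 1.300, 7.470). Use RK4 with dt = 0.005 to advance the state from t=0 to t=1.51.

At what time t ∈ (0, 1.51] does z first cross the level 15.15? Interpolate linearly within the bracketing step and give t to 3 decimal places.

t=0.000: state=(2.590, 1.300, 7.470)
step 1 (dt=0.005): k1=(-12.900, 20.018, -15.681), k2=(-12.077, 19.803, -15.495), k3=(-12.103, 19.819, -15.495), k4=(-11.304, 19.617, -15.312); state += dt/6·(k1+2k2+2k3+k4)
t=0.005: state=(2.530, 1.399, 7.393)
t=0.010: state=(2.477, 1.496, 7.317)
t=0.015: state=(2.431, 1.592, 7.243)
continuing one RK4 step at a time; state shown every 10 steps (Δt=0.05):
t=0.050: state=(2.285, 2.236, 6.774)
t=0.100: state=(2.463, 3.178, 6.262)
t=0.150: state=(2.973, 4.286, 5.987)
t=0.200: state=(3.773, 5.665, 6.057)
t=0.250: state=(4.868, 7.357, 6.654)
t=0.300: state=(6.252, 9.269, 8.038)
t=0.350: state=(7.831, 11.044, 10.466)
t=0.400: state=(9.336, 11.980, 13.926)
t=0.415: state=(9.706, 11.970, 15.084)
next step: t=0.420: state=(9.815, 11.931, 15.472) — z has crossed 15.15
linear interpolation between t=0.415 (15.08376) and t=0.420 (15.47230) → t≈0.416

t = 0.416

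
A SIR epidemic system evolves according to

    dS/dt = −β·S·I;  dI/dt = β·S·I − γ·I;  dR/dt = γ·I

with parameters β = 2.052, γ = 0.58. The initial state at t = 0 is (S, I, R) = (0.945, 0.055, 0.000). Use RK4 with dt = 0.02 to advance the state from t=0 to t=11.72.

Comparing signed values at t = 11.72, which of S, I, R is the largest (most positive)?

t=0.000: state=(0.945, 0.055, 0.000)
step 1 (dt=0.02): k1=(-0.107, 0.075, 0.032), k2=(-0.108, 0.076, 0.032), k3=(-0.108, 0.076, 0.032), k4=(-0.109, 0.077, 0.033); state += dt/6·(k1+2k2+2k3+k4)
t=0.020: state=(0.943, 0.057, 0.001)
t=0.040: state=(0.941, 0.058, 0.001)
t=0.060: state=(0.938, 0.060, 0.002)
continuing one RK4 step at a time; state shown every 25 steps (Δt=0.5):
t=0.500: state=(0.873, 0.105, 0.023)
t=1.000: state=(0.755, 0.182, 0.064)
t=1.500: state=(0.598, 0.273, 0.129)
t=2.000: state=(0.434, 0.346, 0.220)
t=2.500: state=(0.298, 0.376, 0.326)
t=3.000: state=(0.204, 0.363, 0.434)
t=3.500: state=(0.143, 0.323, 0.534)
t=4.000: state=(0.105, 0.274, 0.620)
t=4.500: state=(0.081, 0.226, 0.693)
t=5.000: state=(0.066, 0.182, 0.752)
t=5.500: state=(0.056, 0.145, 0.799)
t=6.000: state=(0.049, 0.114, 0.837)
t=6.500: state=(0.044, 0.090, 0.866)
t=7.000: state=(0.041, 0.070, 0.889)
t=7.500: state=(0.038, 0.055, 0.907)
t=8.000: state=(0.036, 0.043, 0.921)
t=8.500: state=(0.035, 0.033, 0.932)
t=9.000: state=(0.034, 0.026, 0.941)
t=9.500: state=(0.033, 0.020, 0.947)
t=10.000: state=(0.033, 0.015, 0.952)
t=10.500: state=(0.032, 0.012, 0.956)
t=11.000: state=(0.032, 0.009, 0.959)
t=11.500: state=(0.031, 0.007, 0.961)
t=11.720: state=(0.031, 0.006, 0.962)
compare at T: S=0.031, I=0.006, R=0.962

largest component: R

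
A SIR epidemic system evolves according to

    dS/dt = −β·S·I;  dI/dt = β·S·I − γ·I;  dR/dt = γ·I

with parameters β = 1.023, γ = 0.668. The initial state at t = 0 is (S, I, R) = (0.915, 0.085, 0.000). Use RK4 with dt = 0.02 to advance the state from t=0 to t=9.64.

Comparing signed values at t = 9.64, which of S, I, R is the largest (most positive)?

largest component: R

t=0.000: state=(0.915, 0.085, 0.000)
step 1 (dt=0.02): k1=(-0.080, 0.023, 0.057), k2=(-0.080, 0.023, 0.057), k3=(-0.080, 0.023, 0.057), k4=(-0.080, 0.023, 0.057); state += dt/6·(k1+2k2+2k3+k4)
t=0.020: state=(0.913, 0.085, 0.001)
t=0.040: state=(0.912, 0.086, 0.002)
t=0.060: state=(0.910, 0.086, 0.003)
continuing one RK4 step at a time; state shown every 25 steps (Δt=0.5):
t=0.500: state=(0.874, 0.096, 0.030)
t=1.000: state=(0.829, 0.106, 0.064)
t=1.500: state=(0.784, 0.115, 0.101)
t=2.000: state=(0.737, 0.122, 0.141)
t=2.500: state=(0.692, 0.126, 0.182)
t=3.000: state=(0.649, 0.127, 0.224)
t=3.500: state=(0.608, 0.125, 0.267)
t=4.000: state=(0.571, 0.121, 0.308)
t=4.500: state=(0.538, 0.115, 0.347)
t=5.000: state=(0.508, 0.108, 0.384)
t=5.500: state=(0.482, 0.099, 0.419)
t=6.000: state=(0.459, 0.090, 0.451)
t=6.500: state=(0.439, 0.081, 0.479)
t=7.000: state=(0.422, 0.073, 0.505)
t=7.500: state=(0.408, 0.064, 0.528)
t=8.000: state=(0.395, 0.057, 0.548)
t=8.500: state=(0.385, 0.049, 0.566)
t=9.000: state=(0.376, 0.043, 0.581)
t=9.500: state=(0.368, 0.037, 0.595)
t=9.640: state=(0.366, 0.036, 0.598)
compare at T: S=0.366, I=0.036, R=0.598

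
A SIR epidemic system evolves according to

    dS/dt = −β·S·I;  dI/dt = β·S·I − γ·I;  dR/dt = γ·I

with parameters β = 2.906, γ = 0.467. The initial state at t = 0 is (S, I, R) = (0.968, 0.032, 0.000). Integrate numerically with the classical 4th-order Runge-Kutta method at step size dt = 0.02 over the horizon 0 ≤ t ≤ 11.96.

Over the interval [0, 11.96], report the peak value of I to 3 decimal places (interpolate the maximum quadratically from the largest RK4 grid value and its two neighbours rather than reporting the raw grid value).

t=0.000: state=(0.968, 0.032, 0.000)
step 1 (dt=0.02): k1=(-0.090, 0.075, 0.015), k2=(-0.092, 0.077, 0.015), k3=(-0.092, 0.077, 0.015), k4=(-0.094, 0.078, 0.016); state += dt/6·(k1+2k2+2k3+k4)
t=0.020: state=(0.966, 0.034, 0.000)
t=0.040: state=(0.964, 0.035, 0.001)
t=0.060: state=(0.962, 0.037, 0.001)
continuing one RK4 step at a time; state shown every 25 steps (Δt=0.5):
t=0.500: state=(0.888, 0.099, 0.014)
t=1.000: state=(0.697, 0.250, 0.053)
t=1.500: state=(0.418, 0.447, 0.135)
t=2.000: state=(0.200, 0.547, 0.254)
t=2.500: state=(0.091, 0.529, 0.381)
t=3.000: state=(0.044, 0.459, 0.497)
t=3.500: state=(0.024, 0.381, 0.595)
t=4.000: state=(0.014, 0.310, 0.675)
t=4.500: state=(0.010, 0.250, 0.740)
t=5.000: state=(0.007, 0.200, 0.793)
t=5.500: state=(0.005, 0.160, 0.835)
t=6.000: state=(0.004, 0.128, 0.868)
t=6.500: state=(0.004, 0.102, 0.895)
t=7.000: state=(0.003, 0.081, 0.916)
t=7.500: state=(0.003, 0.064, 0.933)
t=8.000: state=(0.003, 0.051, 0.946)
t=8.500: state=(0.003, 0.041, 0.957)
t=9.000: state=(0.002, 0.032, 0.965)
t=9.500: state=(0.002, 0.026, 0.972)
t=10.000: state=(0.002, 0.020, 0.977)
t=10.500: state=(0.002, 0.016, 0.982)
t=11.000: state=(0.002, 0.013, 0.985)
t=11.500: state=(0.002, 0.010, 0.988)
t=11.960: state=(0.002, 0.008, 0.990)
largest grid value and its neighbours: I(2.120)=0.55067, I(2.140)=0.55073, I(2.160)=0.55062
parabola through these three points peaks at t≈2.137 with I≈0.55073

max I = 0.551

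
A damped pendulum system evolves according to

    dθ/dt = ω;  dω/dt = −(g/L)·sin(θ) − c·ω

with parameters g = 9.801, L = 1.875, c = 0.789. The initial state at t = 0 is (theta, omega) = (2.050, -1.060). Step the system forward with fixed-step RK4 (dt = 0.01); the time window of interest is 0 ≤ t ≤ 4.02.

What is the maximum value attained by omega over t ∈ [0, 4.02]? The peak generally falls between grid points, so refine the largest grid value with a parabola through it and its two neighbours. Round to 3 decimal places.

t=0.000: state=(2.050, -1.060)
step 1 (dt=0.01): k1=(-1.060, -3.802), k2=(-1.079, -3.800), k3=(-1.079, -3.800), k4=(-1.098, -3.798); state += dt/6·(k1+2k2+2k3+k4)
t=0.010: state=(2.039, -1.098)
t=0.020: state=(2.028, -1.136)
t=0.030: state=(2.016, -1.174)
continuing one RK4 step at a time; state shown every 20 steps (Δt=0.2):
t=0.200: state=(1.762, -1.812)
t=0.400: state=(1.329, -2.507)
t=0.600: state=(0.775, -2.970)
t=0.800: state=(0.172, -2.964)
t=1.000: state=(-0.374, -2.419)
t=1.200: state=(-0.773, -1.529)
t=1.400: state=(-0.980, -0.552)
t=1.600: state=(-0.999, 0.345)
t=1.800: state=(-0.854, 1.073)
t=2.000: state=(-0.586, 1.555)
t=2.200: state=(-0.253, 1.719)
t=2.400: state=(0.079, 1.545)
t=2.600: state=(0.347, 1.105)
t=2.800: state=(0.512, 0.531)
t=3.000: state=(0.559, -0.048)
t=3.200: state=(0.499, -0.535)
t=3.400: state=(0.356, -0.861)
t=3.600: state=(0.168, -0.985)
t=3.800: state=(-0.024, -0.907)
t=4.000: state=(-0.184, -0.668)
t=4.020: state=(-0.197, -0.638)
largest grid value and its neighbours: omega(2.180)=1.71811, omega(2.190)=1.71894, omega(2.200)=1.71889
parabola through these three points peaks at t≈2.195 with omega≈1.71903

max omega = 1.719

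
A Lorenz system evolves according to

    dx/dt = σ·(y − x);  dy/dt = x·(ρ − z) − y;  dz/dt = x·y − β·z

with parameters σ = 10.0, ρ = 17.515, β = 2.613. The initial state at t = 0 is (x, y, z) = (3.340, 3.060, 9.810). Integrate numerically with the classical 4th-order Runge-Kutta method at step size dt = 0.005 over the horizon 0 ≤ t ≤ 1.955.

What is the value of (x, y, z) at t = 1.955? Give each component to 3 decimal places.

t=0.000: state=(3.340, 3.060, 9.810)
step 1 (dt=0.005): k1=(-2.800, 22.675, -15.413), k2=(-2.163, 22.693, -15.145), k3=(-2.179, 22.703, -15.142), k4=(-1.556, 22.729, -14.871); state += dt/6·(k1+2k2+2k3+k4)
t=0.005: state=(3.329, 3.173, 9.734)
t=0.010: state=(3.324, 3.287, 9.661)
t=0.015: state=(3.325, 3.402, 9.591)
continuing one RK4 step at a time; state shown every 20 steps (Δt=0.1):
t=0.100: state=(4.052, 5.574, 8.922)
t=0.200: state=(6.221, 8.965, 10.179)
t=0.300: state=(9.127, 11.764, 15.154)
t=0.400: state=(10.308, 9.557, 21.486)
t=0.500: state=(7.851, 4.350, 22.137)
t=0.600: state=(4.641, 2.112, 18.653)
t=0.700: state=(2.986, 2.130, 15.010)
t=0.800: state=(2.726, 2.980, 12.169)
t=0.900: state=(3.412, 4.525, 10.365)
t=1.000: state=(4.983, 7.026, 10.110)
t=1.100: state=(7.417, 10.090, 12.558)
t=1.200: state=(9.651, 10.947, 18.028)
t=1.300: state=(9.273, 7.245, 21.854)
t=1.400: state=(6.486, 3.533, 20.439)
t=1.500: state=(4.139, 2.532, 17.037)
t=1.600: state=(3.244, 2.984, 13.960)
t=1.700: state=(3.486, 4.190, 11.781)
t=1.800: state=(4.624, 6.197, 10.911)
t=1.900: state=(6.588, 8.864, 12.163)
t=1.955: state=(7.855, 10.103, 14.080)

(x, y, z) = (7.855, 10.103, 14.080)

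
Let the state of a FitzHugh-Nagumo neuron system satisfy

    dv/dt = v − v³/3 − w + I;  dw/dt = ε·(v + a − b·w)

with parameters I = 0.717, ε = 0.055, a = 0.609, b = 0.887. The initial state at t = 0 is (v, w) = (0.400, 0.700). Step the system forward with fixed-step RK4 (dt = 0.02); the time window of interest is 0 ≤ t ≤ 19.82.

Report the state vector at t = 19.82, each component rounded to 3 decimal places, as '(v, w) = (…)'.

(v, w) = (-0.186, 1.454)

t=0.000: state=(0.400, 0.700)
step 1 (dt=0.02): k1=(0.396, 0.021), k2=(0.399, 0.022), k3=(0.399, 0.022), k4=(0.402, 0.022); state += dt/6·(k1+2k2+2k3+k4)
t=0.020: state=(0.408, 0.700)
t=0.040: state=(0.416, 0.701)
t=0.060: state=(0.424, 0.701)
continuing one RK4 step at a time; state shown every 50 steps (Δt=1):
t=1.000: state=(0.944, 0.734)
t=2.000: state=(1.473, 0.799)
t=3.000: state=(1.625, 0.878)
t=4.000: state=(1.617, 0.956)
t=5.000: state=(1.578, 1.029)
t=6.000: state=(1.533, 1.096)
t=7.000: state=(1.485, 1.158)
t=8.000: state=(1.437, 1.214)
t=9.000: state=(1.388, 1.264)
t=10.000: state=(1.336, 1.310)
t=11.000: state=(1.283, 1.351)
t=12.000: state=(1.227, 1.386)
t=13.000: state=(1.167, 1.417)
t=14.000: state=(1.100, 1.443)
t=15.000: state=(1.025, 1.464)
t=16.000: state=(0.935, 1.480)
t=17.000: state=(0.819, 1.489)
t=18.000: state=(0.648, 1.491)
t=19.000: state=(0.342, 1.480)
t=19.820: state=(-0.186, 1.454)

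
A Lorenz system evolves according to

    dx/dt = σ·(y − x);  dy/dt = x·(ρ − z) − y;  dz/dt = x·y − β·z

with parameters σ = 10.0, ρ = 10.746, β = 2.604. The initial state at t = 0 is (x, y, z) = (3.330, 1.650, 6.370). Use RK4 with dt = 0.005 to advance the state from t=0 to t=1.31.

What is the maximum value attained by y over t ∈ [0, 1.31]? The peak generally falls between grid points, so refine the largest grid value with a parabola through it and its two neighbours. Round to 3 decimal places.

max y = 7.880

t=0.000: state=(3.330, 1.650, 6.370)
step 1 (dt=0.005): k1=(-16.800, 12.922, -11.093), k2=(-16.057, 12.797, -10.984), k3=(-16.079, 12.805, -10.982), k4=(-15.356, 12.685, -10.875); state += dt/6·(k1+2k2+2k3+k4)
t=0.005: state=(3.250, 1.714, 6.315)
t=0.010: state=(3.176, 1.777, 6.261)
t=0.015: state=(3.110, 1.839, 6.208)
continuing one RK4 step at a time; state shown every 10 steps (Δt=0.05):
t=0.050: state=(2.799, 2.251, 5.868)
t=0.100: state=(2.704, 2.816, 5.476)
t=0.150: state=(2.873, 3.411, 5.213)
t=0.200: state=(3.223, 4.074, 5.111)
t=0.250: state=(3.714, 4.821, 5.210)
t=0.300: state=(4.322, 5.638, 5.562)
t=0.350: state=(5.018, 6.472, 6.214)
t=0.400: state=(5.755, 7.222, 7.194)
t=0.450: state=(6.453, 7.740, 8.473)
t=0.500: state=(7.002, 7.869, 9.921)
t=0.550: state=(7.284, 7.521, 11.309)
t=0.600: state=(7.225, 6.751, 12.373)
t=0.650: state=(6.829, 5.751, 12.929)
t=0.700: state=(6.190, 4.760, 12.952)
t=0.750: state=(5.447, 3.949, 12.552)
t=0.800: state=(4.730, 3.387, 11.888)
t=0.850: state=(4.124, 3.058, 11.099)
t=0.900: state=(3.670, 2.919, 10.285)
t=0.950: state=(3.371, 2.922, 9.507)
t=1.000: state=(3.215, 3.035, 8.804)
t=1.050: state=(3.185, 3.238, 8.197)
t=1.100: state=(3.264, 3.521, 7.706)
t=1.150: state=(3.438, 3.877, 7.345)
t=1.200: state=(3.699, 4.300, 7.132)
t=1.250: state=(4.036, 4.778, 7.085)
t=1.300: state=(4.436, 5.290, 7.221)
t=1.310: state=(4.523, 5.393, 7.272)
largest grid value and its neighbours: y(0.485)=7.87825, y(0.490)=7.87988, y(0.495)=7.87670
parabola through these three points peaks at t≈0.489 with y≈7.87994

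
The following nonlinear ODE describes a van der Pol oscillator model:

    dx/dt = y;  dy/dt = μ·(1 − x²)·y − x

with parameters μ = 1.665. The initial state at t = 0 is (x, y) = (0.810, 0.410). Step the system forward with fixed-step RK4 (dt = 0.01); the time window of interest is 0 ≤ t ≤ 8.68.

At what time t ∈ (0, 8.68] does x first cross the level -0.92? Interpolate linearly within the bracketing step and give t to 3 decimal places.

t = 2.141

t=0.000: state=(0.810, 0.410)
step 1 (dt=0.01): k1=(0.410, -0.575), k2=(0.407, -0.581), k3=(0.407, -0.581), k4=(0.404, -0.587); state += dt/6·(k1+2k2+2k3+k4)
t=0.010: state=(0.814, 0.404)
t=0.020: state=(0.818, 0.398)
t=0.030: state=(0.822, 0.392)
continuing one RK4 step at a time; state shown every 50 steps (Δt=0.5):
t=0.500: state=(0.923, 0.015)
t=1.000: state=(0.812, -0.475)
t=1.500: state=(0.412, -1.202)
t=2.000: state=(-0.527, -2.649)
t=2.140: state=(-0.917, -2.851)
next step: t=2.150: state=(-0.946, -2.848) — x has crossed -0.92
linear interpolation between t=2.140 (-0.91709) and t=2.150 (-0.94558) → t≈2.141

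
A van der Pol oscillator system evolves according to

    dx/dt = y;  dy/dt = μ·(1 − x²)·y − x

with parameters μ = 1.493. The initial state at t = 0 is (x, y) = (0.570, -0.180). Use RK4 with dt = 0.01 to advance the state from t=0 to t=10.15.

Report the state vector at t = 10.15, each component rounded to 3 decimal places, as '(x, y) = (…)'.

t=0.000: state=(0.570, -0.180)
step 1 (dt=0.01): k1=(-0.180, -0.751), k2=(-0.184, -0.755), k3=(-0.184, -0.755), k4=(-0.188, -0.758); state += dt/6·(k1+2k2+2k3+k4)
t=0.010: state=(0.568, -0.188)
t=0.020: state=(0.566, -0.195)
t=0.030: state=(0.564, -0.203)
continuing one RK4 step at a time; state shown every 50 steps (Δt=0.5):
t=0.500: state=(0.370, -0.656)
t=1.000: state=(-0.143, -1.470)
t=1.500: state=(-1.072, -1.953)
t=2.000: state=(-1.680, -0.390)
t=2.500: state=(-1.645, 0.363)
t=3.000: state=(-1.392, 0.633)
t=3.500: state=(-0.999, 0.978)
t=4.000: state=(-0.330, 1.849)
t=4.500: state=(0.989, 3.185)
t=5.000: state=(1.973, 0.512)
t=5.500: state=(1.941, -0.348)
t=6.000: state=(1.724, -0.502)
t=6.500: state=(1.438, -0.653)
t=7.000: state=(1.046, -0.955)
t=7.500: state=(0.403, -1.757)
t=8.000: state=(-0.869, -3.214)
t=8.500: state=(-1.955, -0.678)
t=9.000: state=(-1.957, 0.328)
t=9.500: state=(-1.746, 0.491)
t=10.000: state=(-1.467, 0.636)
t=10.150: state=(-1.367, 0.698)

(x, y) = (-1.367, 0.698)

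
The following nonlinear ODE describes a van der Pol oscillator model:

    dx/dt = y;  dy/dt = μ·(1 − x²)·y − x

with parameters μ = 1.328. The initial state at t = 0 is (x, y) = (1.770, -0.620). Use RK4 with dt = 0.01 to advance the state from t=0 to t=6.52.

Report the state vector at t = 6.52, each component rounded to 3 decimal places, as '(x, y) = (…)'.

(x, y) = (1.932, -0.382)

t=0.000: state=(1.770, -0.620)
step 1 (dt=0.01): k1=(-0.620, -0.014), k2=(-0.620, -0.020), k3=(-0.620, -0.020), k4=(-0.620, -0.025); state += dt/6·(k1+2k2+2k3+k4)
t=0.010: state=(1.764, -0.620)
t=0.020: state=(1.758, -0.621)
t=0.030: state=(1.751, -0.621)
continuing one RK4 step at a time; state shown every 25 steps (Δt=0.25):
t=0.250: state=(1.612, -0.652)
t=0.500: state=(1.440, -0.730)
t=0.750: state=(1.243, -0.856)
t=1.000: state=(1.006, -1.054)
t=1.250: state=(0.706, -1.373)
t=1.500: state=(0.303, -1.893)
t=1.750: state=(-0.260, -2.630)
t=2.000: state=(-0.987, -3.024)
t=2.250: state=(-1.646, -2.016)
t=2.500: state=(-1.963, -0.606)
t=2.750: state=(-2.013, 0.092)
t=3.000: state=(-1.952, 0.353)
t=3.250: state=(-1.848, 0.468)
t=3.500: state=(-1.721, 0.546)
t=3.750: state=(-1.575, 0.625)
t=4.000: state=(-1.407, 0.725)
t=4.250: state=(-1.210, 0.865)
t=4.500: state=(-0.969, 1.077)
t=4.750: state=(-0.661, 1.417)
t=5.000: state=(-0.243, 1.966)
t=5.250: state=(0.340, 2.708)
t=5.500: state=(1.075, 2.976)
t=5.750: state=(1.700, 1.828)
t=6.000: state=(1.976, 0.488)
t=6.250: state=(2.007, -0.137)
t=6.500: state=(1.939, -0.370)
t=6.520: state=(1.932, -0.382)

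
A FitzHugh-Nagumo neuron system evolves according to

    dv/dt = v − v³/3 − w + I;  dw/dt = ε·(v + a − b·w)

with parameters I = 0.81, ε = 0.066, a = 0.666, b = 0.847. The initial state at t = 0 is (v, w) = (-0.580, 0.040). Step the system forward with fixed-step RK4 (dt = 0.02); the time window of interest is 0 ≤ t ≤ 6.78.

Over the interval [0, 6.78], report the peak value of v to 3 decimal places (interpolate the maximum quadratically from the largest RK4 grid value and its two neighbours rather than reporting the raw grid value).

t=0.000: state=(-0.580, 0.040)
step 1 (dt=0.02): k1=(0.255, 0.003), k2=(0.257, 0.004), k3=(0.257, 0.004), k4=(0.258, 0.004); state += dt/6·(k1+2k2+2k3+k4)
t=0.020: state=(-0.575, 0.040)
t=0.040: state=(-0.570, 0.040)
t=0.060: state=(-0.564, 0.040)
continuing one RK4 step at a time; state shown every 25 steps (Δt=0.5):
t=0.500: state=(-0.428, 0.044)
t=1.000: state=(-0.202, 0.054)
t=1.500: state=(0.153, 0.073)
t=2.000: state=(0.702, 0.106)
t=2.500: state=(1.356, 0.158)
t=3.000: state=(1.775, 0.228)
t=3.500: state=(1.907, 0.304)
t=4.000: state=(1.922, 0.379)
t=4.500: state=(1.906, 0.453)
t=5.000: state=(1.881, 0.524)
t=5.500: state=(1.855, 0.592)
t=6.000: state=(1.828, 0.657)
t=6.500: state=(1.800, 0.720)
t=6.780: state=(1.785, 0.753)
largest grid value and its neighbours: v(3.860)=1.92317, v(3.880)=1.92321, v(3.900)=1.92320
parabola through these three points peaks at t≈3.885 with v≈1.92322

max v = 1.923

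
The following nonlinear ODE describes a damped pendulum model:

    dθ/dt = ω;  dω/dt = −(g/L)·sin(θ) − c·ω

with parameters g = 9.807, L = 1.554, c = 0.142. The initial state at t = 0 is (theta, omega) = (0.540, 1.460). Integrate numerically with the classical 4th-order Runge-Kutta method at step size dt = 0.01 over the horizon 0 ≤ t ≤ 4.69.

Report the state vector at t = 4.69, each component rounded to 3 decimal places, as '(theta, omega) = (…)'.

(theta, omega) = (-0.252, 1.322)

t=0.000: state=(0.540, 1.460)
step 1 (dt=0.01): k1=(1.460, -3.452), k2=(1.443, -3.489), k3=(1.443, -3.488), k4=(1.425, -3.525); state += dt/6·(k1+2k2+2k3+k4)
t=0.010: state=(0.554, 1.425)
t=0.020: state=(0.568, 1.390)
t=0.030: state=(0.582, 1.353)
continuing one RK4 step at a time; state shown every 20 steps (Δt=0.2):
t=0.200: state=(0.755, 0.656)
t=0.400: state=(0.796, -0.247)
t=0.600: state=(0.661, -1.080)
t=0.800: state=(0.380, -1.676)
t=1.000: state=(0.017, -1.876)
t=1.200: state=(-0.340, -1.619)
t=1.400: state=(-0.606, -0.996)
t=1.600: state=(-0.726, -0.186)
t=1.800: state=(-0.680, 0.636)
t=2.000: state=(-0.481, 1.311)
t=2.200: state=(-0.176, 1.680)
t=2.400: state=(0.163, 1.639)
t=2.600: state=(0.453, 1.208)
t=2.800: state=(0.629, 0.521)
t=3.000: state=(0.656, -0.252)
t=3.200: state=(0.533, -0.954)
t=3.400: state=(0.290, -1.432)
t=3.600: state=(-0.016, -1.562)
t=3.800: state=(-0.310, -1.311)
t=4.000: state=(-0.521, -0.763)
t=4.200: state=(-0.605, -0.065)
t=4.400: state=(-0.547, 0.626)
t=4.600: state=(-0.364, 1.165)
t=4.690: state=(-0.252, 1.322)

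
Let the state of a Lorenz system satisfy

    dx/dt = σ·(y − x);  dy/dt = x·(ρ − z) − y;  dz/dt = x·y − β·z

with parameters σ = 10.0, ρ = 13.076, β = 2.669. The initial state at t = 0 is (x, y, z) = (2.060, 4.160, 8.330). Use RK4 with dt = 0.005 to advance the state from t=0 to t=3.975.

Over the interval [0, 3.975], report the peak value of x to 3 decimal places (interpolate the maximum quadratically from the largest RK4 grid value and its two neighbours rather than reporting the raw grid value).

max x = 7.977

t=0.000: state=(2.060, 4.160, 8.330)
step 1 (dt=0.005): k1=(21.000, 5.617, -13.663), k2=(20.615, 5.924, -13.324), k3=(20.633, 5.917, -13.329), k4=(20.264, 6.221, -12.992); state += dt/6·(k1+2k2+2k3+k4)
t=0.005: state=(2.163, 4.190, 8.263)
t=0.010: state=(2.263, 4.222, 8.200)
t=0.015: state=(2.359, 4.258, 8.140)
continuing one RK4 step at a time; state shown every 40 steps (Δt=0.2):
t=0.200: state=(5.318, 6.997, 8.293)
t=0.400: state=(7.957, 8.222, 13.844)
t=0.600: state=(5.775, 4.095, 14.772)
t=0.800: state=(3.710, 3.428, 11.025)
t=1.000: state=(4.336, 5.155, 9.018)
t=1.200: state=(6.485, 7.543, 10.898)
t=1.400: state=(7.018, 6.319, 14.369)
t=1.600: state=(4.986, 4.126, 12.994)
t=1.800: state=(4.345, 4.545, 10.508)
t=2.000: state=(5.480, 6.293, 10.297)
t=2.200: state=(6.746, 6.935, 12.742)
t=2.400: state=(5.961, 5.205, 13.563)
t=2.600: state=(4.818, 4.581, 11.782)
t=2.800: state=(5.082, 5.524, 10.678)
t=3.000: state=(6.137, 6.585, 11.695)
t=3.200: state=(6.291, 5.971, 13.155)
t=3.400: state=(5.377, 4.968, 12.535)
t=3.600: state=(5.077, 5.199, 11.317)
t=3.800: state=(5.681, 6.072, 11.358)
t=3.975: state=(6.172, 6.264, 12.363)
largest grid value and its neighbours: x(0.410)=7.97455, x(0.415)=7.97705, x(0.420)=7.97519
parabola through these three points peaks at t≈0.415 with x≈7.97706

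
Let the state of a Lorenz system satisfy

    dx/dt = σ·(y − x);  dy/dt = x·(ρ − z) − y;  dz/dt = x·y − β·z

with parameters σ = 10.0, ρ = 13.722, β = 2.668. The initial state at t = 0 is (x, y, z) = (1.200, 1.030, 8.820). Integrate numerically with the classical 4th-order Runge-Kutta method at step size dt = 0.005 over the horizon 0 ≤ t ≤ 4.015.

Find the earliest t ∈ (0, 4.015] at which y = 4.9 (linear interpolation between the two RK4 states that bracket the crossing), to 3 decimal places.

t=0.000: state=(1.200, 1.030, 8.820)
step 1 (dt=0.005): k1=(-1.700, 4.852, -22.296), k2=(-1.536, 4.886, -22.137), k3=(-1.539, 4.888, -22.137), k4=(-1.379, 4.922, -21.979); state += dt/6·(k1+2k2+2k3+k4)
t=0.005: state=(1.192, 1.054, 8.709)
t=0.010: state=(1.186, 1.079, 8.600)
t=0.015: state=(1.182, 1.104, 8.493)
continuing one RK4 step at a time; state shown every 40 steps (Δt=0.2):
t=0.200: state=(1.821, 2.565, 5.563)
t=0.330: state=(3.282, 4.859, 4.968)
next step: t=0.335: state=(3.362, 4.979, 4.983) — y has crossed 4.9
linear interpolation between t=0.330 (4.85871) and t=0.335 (4.97941) → t≈0.332

t = 0.332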